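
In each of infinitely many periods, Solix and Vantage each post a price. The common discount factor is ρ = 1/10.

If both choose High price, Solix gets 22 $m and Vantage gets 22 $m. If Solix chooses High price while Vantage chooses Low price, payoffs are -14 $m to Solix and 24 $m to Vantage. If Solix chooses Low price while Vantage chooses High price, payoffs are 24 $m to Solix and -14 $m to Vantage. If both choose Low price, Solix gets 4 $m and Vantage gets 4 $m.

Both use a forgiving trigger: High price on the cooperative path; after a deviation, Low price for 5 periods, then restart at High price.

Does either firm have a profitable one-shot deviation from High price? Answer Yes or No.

Yes

A one-shot deviation gives 24 now, then 4 for 5 periods, then back to 22.
Gain from deviating: (24−22) today; loss: (22−4) in each of the next 5 periods.
No-deviation condition: (22−4)(ρ+…+ρ^5) ≥ 24−22, i.e. ρ+…+ρ^5 ≥ 1/9.
At ρ = 1/10: ρ+…+ρ^5 = 0.1111 < 0.1111.
So cooperation is not sustainable.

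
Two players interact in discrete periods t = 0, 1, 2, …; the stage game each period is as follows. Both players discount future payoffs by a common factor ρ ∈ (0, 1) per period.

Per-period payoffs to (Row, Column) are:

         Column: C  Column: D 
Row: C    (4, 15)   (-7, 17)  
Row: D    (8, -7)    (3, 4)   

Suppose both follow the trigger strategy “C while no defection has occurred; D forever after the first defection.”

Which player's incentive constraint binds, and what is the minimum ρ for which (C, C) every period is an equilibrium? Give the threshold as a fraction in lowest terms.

Row; ρ ≥ 4/5

Row's threshold: (8−4)/(8−3) = 4/5.
Column's threshold: (17−15)/(17−4) = 2/13.
4/5 > 2/13, so Row binds and ρ* = 4/5.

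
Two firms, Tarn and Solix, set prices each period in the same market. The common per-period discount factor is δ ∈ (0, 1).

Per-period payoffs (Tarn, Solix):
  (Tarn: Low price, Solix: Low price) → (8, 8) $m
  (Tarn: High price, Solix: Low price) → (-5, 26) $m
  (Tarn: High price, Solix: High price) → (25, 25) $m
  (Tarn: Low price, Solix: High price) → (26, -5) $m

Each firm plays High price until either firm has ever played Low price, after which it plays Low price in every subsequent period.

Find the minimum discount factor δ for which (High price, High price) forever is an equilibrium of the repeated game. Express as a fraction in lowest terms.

1/18

One-period gain from deviating is 26 − 25 = 1. The loss is 25 − 8 = 17 in every subsequent period, with present value 17·δ/(1−δ).
Deviation is unprofitable when 17·δ/(1−δ) ≥ 1, i.e. δ/(1−δ) ≥ 1/17.
Equivalently δ ≥ 1/(1+17) = 1/18.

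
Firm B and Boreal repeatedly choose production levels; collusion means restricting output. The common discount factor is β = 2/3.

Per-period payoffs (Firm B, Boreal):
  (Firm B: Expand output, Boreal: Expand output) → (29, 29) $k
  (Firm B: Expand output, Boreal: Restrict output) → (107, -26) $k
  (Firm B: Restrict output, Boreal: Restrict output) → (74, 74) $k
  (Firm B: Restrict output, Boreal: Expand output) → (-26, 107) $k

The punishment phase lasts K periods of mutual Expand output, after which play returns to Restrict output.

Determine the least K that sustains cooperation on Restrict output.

Need Σ_{k=1}^{K} β^k ≥ (107−74)/(74−29) = 0.7333 at β = 2/3.
At K = 1 the sum is 0.6667 < 0.7333; at K = 2 it is 1.1111 ≥ 0.7333.
So the minimum punishment length is K = 2.

2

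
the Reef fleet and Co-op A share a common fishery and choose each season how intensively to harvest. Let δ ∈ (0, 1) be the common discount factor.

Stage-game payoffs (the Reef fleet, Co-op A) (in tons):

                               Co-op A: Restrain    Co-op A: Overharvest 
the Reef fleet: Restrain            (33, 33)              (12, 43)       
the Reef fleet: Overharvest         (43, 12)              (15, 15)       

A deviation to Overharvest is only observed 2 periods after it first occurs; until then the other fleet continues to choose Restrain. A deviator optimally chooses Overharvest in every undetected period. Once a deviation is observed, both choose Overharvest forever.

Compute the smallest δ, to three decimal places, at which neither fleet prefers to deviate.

0.598

A deviator earns 43 for 2 periods, then 15 forever; cooperating earns 33 forever. Multiplying the IC by (1−δ):
33 ≥ 43(1−δ^2) + 15δ^2, so 28·δ^2 ≥ 10 and δ^2 ≥ 5/14.
δ ≥ (5/14)^(1/2) ≈ 0.598.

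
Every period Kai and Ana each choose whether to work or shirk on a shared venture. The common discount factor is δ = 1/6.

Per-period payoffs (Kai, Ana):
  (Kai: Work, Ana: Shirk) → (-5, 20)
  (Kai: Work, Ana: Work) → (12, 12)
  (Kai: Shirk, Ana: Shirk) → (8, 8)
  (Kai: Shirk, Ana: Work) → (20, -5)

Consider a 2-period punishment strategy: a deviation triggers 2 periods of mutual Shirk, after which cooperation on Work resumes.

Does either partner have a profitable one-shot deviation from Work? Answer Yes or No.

Yes

A one-shot deviation gives 20 now, then 8 for 2 periods, then back to 12.
Gain from deviating: (20−12) today; loss: (12−8) in each of the next 2 periods.
No-deviation condition: (12−8)(δ+…+δ^2) ≥ 20−12, i.e. δ+…+δ^2 ≥ 2.
At δ = 1/6: δ+…+δ^2 = 0.1944 < 2.0000.
So cooperation is not sustainable.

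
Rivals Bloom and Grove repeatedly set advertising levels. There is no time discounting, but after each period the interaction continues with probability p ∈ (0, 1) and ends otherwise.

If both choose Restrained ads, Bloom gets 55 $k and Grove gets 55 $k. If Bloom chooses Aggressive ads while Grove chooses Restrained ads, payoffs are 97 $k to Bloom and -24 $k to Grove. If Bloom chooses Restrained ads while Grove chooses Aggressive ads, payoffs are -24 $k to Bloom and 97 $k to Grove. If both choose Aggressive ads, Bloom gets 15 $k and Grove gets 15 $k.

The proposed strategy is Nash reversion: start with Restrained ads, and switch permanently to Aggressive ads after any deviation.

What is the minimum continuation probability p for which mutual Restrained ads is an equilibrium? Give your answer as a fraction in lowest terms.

Expected cooperation value is 55 + p·55 + p²·55 + … = 55/(1−p); deviation gives 97 + p·15/(1−p).
55 ≥ 97(1−p) + 15p ⇒ 82p ≥ 42 ⇒ p ≥ 42/82 = 21/41.

21/41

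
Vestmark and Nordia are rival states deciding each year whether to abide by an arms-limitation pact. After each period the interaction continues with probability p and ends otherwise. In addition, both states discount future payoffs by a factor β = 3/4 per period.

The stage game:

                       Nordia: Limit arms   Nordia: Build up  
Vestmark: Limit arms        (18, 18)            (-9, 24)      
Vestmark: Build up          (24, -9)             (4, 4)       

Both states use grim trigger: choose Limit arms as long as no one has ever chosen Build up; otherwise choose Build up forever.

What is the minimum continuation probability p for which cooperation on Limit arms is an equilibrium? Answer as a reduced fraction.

Expected continuation weight on next period's payoff is β·p = 3/4·p, which plays the role of the discount factor.
Cooperation requires 3/4·p ≥ (24−18)/(24−4) = 3/10, hence p ≥ 2/5.

2/5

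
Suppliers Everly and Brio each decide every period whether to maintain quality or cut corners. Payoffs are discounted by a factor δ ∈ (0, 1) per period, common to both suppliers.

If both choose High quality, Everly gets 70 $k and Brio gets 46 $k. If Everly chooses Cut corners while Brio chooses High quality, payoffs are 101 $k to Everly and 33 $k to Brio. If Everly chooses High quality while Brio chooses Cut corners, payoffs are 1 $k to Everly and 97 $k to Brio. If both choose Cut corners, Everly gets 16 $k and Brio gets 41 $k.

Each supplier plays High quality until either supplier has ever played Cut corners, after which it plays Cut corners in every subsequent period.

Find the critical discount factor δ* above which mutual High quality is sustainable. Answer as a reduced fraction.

51/56

Everly: cooperation gives 70 each period; deviation gives 101 once then 16 forever.
  70/(1−δ) ≥ 101 + 16δ/(1−δ) ⇒ δ ≥ 31/85.
Brio: cooperation gives 46 each period; deviation gives 97 once then 41 forever.
  δ ≥ 51/56.
Both must hold, so the binding constraint is Brio's: δ ≥ 51/56.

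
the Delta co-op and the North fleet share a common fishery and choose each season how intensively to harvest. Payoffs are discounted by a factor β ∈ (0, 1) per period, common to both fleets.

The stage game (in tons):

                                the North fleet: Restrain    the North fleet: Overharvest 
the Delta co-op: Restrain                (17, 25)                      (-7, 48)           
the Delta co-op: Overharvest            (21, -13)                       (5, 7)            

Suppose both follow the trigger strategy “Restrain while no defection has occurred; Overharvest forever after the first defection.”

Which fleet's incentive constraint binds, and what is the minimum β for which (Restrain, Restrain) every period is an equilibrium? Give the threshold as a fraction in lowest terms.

the Delta co-op: cooperation gives 17 each period; deviation gives 21 once then 5 forever.
  17/(1−β) ≥ 21 + 5β/(1−β) ⇒ β ≥ 4/16 = 1/4.
the North fleet: cooperation gives 25 each period; deviation gives 48 once then 7 forever.
  β ≥ 23/41.
Both must hold, so the binding constraint is the North fleet's: β ≥ 23/41.

the North fleet; β ≥ 23/41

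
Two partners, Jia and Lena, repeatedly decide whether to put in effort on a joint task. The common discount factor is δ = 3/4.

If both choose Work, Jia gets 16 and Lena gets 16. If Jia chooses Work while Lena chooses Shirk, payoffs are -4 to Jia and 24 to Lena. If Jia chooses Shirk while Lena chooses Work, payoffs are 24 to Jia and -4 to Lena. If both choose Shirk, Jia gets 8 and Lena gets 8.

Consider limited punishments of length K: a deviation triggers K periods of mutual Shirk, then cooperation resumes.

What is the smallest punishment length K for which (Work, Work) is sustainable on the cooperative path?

Need Σ_{k=1}^{K} δ^k ≥ (24−16)/(16−8) = 1.0000 at δ = 3/4.
At K = 1 the sum is 0.7500 < 1.0000; at K = 2 it is 1.3125 ≥ 1.0000.
So the minimum punishment length is K = 2.

2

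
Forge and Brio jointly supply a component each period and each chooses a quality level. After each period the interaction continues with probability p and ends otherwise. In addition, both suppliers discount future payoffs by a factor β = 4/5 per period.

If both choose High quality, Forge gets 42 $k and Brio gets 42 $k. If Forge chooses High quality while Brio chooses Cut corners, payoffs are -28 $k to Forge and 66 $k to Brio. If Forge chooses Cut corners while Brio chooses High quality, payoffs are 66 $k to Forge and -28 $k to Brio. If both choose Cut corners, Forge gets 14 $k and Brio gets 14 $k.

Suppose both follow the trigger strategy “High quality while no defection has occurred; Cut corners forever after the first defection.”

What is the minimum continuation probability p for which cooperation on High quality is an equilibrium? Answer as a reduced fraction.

Expected continuation weight on next period's payoff is β·p = 4/5·p, which plays the role of the discount factor.
Cooperation requires 4/5·p ≥ (66−42)/(66−14) = 6/13, hence p ≥ 15/26.

15/26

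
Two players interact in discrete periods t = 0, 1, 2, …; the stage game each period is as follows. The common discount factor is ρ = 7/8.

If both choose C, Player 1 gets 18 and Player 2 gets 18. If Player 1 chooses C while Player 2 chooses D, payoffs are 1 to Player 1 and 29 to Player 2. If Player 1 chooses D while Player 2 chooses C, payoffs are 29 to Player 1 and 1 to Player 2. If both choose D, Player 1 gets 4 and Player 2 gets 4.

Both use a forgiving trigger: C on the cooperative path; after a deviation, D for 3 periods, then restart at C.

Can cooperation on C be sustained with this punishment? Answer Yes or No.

Yes

IC: ρ+…+ρ^3 ≥ (29−18)/(18−4) = 11/14.
At ρ = 7/8: partial sum = 2.3105 ≥ 0.7857. Cooperation sustainable.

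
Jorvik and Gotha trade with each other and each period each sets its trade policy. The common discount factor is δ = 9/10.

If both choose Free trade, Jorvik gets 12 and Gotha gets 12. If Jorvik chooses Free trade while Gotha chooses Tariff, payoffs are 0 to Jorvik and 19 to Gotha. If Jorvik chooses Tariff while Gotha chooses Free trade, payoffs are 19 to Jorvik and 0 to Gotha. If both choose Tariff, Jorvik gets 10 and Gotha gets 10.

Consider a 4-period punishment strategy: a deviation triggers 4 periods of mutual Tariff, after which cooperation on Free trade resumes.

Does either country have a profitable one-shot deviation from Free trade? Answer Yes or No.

Yes

IC: δ+…+δ^4 ≥ (19−12)/(12−10) = 7/2.
At δ = 9/10: partial sum = 3.0951 < 3.5000. Cooperation not sustainable.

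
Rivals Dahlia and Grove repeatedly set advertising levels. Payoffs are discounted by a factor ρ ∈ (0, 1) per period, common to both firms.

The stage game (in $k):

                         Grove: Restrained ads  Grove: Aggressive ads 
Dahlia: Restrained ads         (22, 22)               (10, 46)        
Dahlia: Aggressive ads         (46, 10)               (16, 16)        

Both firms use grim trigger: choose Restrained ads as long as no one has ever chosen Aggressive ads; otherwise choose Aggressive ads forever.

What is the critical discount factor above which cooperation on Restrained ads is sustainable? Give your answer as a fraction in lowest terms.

4/5

Under grim trigger the critical discount factor is (T−C)/(T−P) with T = 46, C = 22, P = 16.
ρ* = (46−22)/(46−16) = 24/30 = 4/5.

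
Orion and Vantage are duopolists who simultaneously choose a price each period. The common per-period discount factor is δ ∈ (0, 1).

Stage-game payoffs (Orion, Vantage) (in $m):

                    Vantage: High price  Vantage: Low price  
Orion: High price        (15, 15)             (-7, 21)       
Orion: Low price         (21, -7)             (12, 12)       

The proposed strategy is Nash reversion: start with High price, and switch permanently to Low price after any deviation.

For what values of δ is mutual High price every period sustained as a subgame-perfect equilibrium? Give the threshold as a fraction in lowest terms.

2/3

Under grim trigger the critical discount factor is (T−C)/(T−P) with T = 21, C = 15, P = 12.
δ* = (21−15)/(21−12) = 6/9 = 2/3.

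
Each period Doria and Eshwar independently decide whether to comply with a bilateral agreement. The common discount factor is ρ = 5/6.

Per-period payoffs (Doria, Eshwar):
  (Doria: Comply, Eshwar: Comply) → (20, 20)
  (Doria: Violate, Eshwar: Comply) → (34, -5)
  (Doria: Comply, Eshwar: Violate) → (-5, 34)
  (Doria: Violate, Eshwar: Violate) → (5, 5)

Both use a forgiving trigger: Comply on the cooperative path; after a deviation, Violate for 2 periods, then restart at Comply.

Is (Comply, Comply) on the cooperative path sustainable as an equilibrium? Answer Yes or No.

A one-shot deviation gives 34 now, then 5 for 2 periods, then back to 20.
Gain from deviating: (34−20) today; loss: (20−5) in each of the next 2 periods.
No-deviation condition: (20−5)(ρ+…+ρ^2) ≥ 34−20, i.e. ρ+…+ρ^2 ≥ 14/15.
At ρ = 5/6: ρ+…+ρ^2 = 1.5278 ≥ 0.9333.
So cooperation is sustainable.

Yes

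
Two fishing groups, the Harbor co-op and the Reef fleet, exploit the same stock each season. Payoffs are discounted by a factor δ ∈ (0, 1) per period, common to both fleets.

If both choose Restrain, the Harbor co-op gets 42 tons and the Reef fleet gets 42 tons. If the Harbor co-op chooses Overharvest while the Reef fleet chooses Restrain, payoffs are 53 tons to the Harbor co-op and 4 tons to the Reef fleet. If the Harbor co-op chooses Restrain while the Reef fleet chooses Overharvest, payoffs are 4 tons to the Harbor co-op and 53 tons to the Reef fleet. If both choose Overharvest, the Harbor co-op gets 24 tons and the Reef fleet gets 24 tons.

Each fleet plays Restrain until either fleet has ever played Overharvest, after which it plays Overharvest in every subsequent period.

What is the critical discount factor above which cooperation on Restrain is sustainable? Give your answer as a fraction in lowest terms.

42/(1−δ) ≥ 53 + 24δ/(1−δ)
42 ≥ 53 − 29δ
δ ≥ 11/29.

11/29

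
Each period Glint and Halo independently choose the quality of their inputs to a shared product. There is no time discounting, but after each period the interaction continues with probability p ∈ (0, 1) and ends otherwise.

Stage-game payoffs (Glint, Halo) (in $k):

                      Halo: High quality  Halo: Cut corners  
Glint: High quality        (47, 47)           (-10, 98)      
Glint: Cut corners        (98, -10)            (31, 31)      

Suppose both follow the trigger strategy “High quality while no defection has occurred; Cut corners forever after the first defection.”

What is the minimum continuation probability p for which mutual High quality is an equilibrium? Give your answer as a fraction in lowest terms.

Expected cooperation value is 47 + p·47 + p²·47 + … = 47/(1−p); deviation gives 98 + p·31/(1−p).
47 ≥ 98(1−p) + 31p ⇒ 67p ≥ 51 ⇒ p ≥ 51/67.

51/67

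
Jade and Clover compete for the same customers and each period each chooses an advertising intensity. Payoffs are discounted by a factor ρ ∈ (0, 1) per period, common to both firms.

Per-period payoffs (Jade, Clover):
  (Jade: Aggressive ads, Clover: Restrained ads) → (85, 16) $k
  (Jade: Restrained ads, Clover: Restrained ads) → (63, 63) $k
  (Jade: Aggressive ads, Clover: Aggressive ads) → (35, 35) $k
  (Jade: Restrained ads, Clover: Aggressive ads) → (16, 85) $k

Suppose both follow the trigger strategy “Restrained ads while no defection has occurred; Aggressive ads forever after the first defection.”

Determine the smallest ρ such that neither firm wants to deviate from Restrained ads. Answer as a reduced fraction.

11/25

One-period gain from deviating is 85 − 63 = 22. The loss is 63 − 35 = 28 in every subsequent period, with present value 28·ρ/(1−ρ).
Deviation is unprofitable when 28·ρ/(1−ρ) ≥ 22, i.e. ρ/(1−ρ) ≥ 11/14.
Equivalently ρ ≥ 22/(22+28) = 11/25.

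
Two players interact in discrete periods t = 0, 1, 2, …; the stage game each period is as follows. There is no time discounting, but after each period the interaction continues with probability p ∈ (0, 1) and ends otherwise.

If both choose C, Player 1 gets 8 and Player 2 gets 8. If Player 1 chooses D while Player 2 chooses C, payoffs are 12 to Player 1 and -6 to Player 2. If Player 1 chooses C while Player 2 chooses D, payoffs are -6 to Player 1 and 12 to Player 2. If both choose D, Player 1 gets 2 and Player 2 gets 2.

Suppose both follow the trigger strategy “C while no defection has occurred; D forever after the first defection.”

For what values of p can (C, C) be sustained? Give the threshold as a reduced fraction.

With no time discounting, the continuation probability p plays the role of the discount factor.
Grim-trigger IC: 8/(1−p) ≥ 12 + 2p/(1−p) ⇒ p ≥ (12−8)/(12−2) = 2/5.

2/5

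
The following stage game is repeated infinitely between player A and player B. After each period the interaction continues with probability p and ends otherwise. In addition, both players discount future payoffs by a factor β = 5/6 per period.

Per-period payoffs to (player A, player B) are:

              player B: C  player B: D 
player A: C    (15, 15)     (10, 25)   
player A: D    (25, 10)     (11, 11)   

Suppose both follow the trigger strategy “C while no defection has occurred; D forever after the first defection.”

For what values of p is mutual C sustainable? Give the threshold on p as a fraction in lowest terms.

6/7

With continuation probability p and discount β, the effective per-period discount factor is βp.
Grim-trigger IC: βp ≥ (25−15)/(25−11) = 5/7.
So p ≥ (5/7)/(5/6) = 6/7.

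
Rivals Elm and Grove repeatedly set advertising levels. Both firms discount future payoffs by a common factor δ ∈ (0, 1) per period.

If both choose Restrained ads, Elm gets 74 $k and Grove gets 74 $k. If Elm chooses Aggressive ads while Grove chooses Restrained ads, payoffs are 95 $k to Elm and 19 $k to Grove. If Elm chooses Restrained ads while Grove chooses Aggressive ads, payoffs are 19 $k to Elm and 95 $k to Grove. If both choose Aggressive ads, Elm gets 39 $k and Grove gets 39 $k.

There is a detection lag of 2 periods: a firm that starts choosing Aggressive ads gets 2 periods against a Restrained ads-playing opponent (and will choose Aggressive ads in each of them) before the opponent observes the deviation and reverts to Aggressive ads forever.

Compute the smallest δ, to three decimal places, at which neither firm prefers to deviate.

Deviating for the 2 undetected periods gains 95−74 = 21 per period over cooperation, then loses 74−39 = 35 per period forever once punishment starts.
Gain: 21(1 + δ + … + δ^1); loss: 35·δ^2/(1−δ).
No profitable deviation ⇔ 21(1−δ^2) ≤ 35·δ^2, i.e. δ^2 ≥ 21/(21+35) = 3/8.
Hence δ ≥ (3/8)^(1/2) ≈ 0.612.

0.612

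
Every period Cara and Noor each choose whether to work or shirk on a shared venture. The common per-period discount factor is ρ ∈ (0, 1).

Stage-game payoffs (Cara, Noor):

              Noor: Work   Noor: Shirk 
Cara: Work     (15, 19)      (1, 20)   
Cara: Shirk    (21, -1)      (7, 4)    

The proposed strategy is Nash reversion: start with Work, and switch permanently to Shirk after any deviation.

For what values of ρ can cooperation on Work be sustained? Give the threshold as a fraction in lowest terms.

For Cara: deviation gain 21−15 = 6, per-period punishment loss 15−7 = 8. IC gives ρ ≥ 6/14 = 3/7.
For Noor: gain 1, loss 15 per period, so ρ ≥ 1/16.
The tighter constraint is Cara's, so cooperation needs ρ ≥ 3/7.

3/7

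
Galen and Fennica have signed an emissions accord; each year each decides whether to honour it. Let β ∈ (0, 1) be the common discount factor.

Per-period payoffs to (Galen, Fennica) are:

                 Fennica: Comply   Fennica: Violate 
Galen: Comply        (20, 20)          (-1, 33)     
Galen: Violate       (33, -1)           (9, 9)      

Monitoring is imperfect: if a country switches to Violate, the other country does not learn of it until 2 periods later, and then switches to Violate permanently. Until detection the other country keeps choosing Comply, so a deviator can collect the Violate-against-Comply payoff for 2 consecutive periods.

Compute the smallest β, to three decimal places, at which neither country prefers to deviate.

A deviator earns 33 for 2 periods, then 9 forever; cooperating earns 20 forever. Multiplying the IC by (1−β):
20 ≥ 33(1−β^2) + 9β^2, so 24·β^2 ≥ 13 and β^2 ≥ 13/24.
β ≥ (13/24)^(1/2) ≈ 0.736.

0.736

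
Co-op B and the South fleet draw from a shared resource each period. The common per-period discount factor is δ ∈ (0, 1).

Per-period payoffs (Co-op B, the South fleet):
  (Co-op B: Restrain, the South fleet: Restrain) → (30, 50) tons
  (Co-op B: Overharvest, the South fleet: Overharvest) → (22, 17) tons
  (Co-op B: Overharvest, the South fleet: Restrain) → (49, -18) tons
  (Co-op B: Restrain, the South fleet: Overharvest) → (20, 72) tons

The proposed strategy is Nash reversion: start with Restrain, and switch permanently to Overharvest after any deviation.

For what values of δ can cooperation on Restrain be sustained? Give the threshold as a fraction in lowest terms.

19/27

Co-op B's threshold: (49−30)/(49−22) = 19/27.
the South fleet's threshold: (72−50)/(72−17) = 2/5.
19/27 > 2/5, so Co-op B binds and δ* = 19/27.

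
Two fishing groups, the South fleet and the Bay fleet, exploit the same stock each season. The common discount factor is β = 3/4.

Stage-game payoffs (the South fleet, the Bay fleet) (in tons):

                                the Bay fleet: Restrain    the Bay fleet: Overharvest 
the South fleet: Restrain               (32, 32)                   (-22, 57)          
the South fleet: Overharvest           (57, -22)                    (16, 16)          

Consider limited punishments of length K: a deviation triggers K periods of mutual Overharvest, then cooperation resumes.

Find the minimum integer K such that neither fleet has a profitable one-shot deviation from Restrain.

3

IC: β(1−β^K)/(1−β) ≥ (57−32)/(32−16) = 25/16.
With β = 3/4: need 1 − β^K ≥ 25/16·(1−3/4)/(3/4), i.e. β^K ≤ 0.4792.
Since (3/4)^2 = 0.5625 and (3/4)^3 = 0.4219, the smallest such K is 3.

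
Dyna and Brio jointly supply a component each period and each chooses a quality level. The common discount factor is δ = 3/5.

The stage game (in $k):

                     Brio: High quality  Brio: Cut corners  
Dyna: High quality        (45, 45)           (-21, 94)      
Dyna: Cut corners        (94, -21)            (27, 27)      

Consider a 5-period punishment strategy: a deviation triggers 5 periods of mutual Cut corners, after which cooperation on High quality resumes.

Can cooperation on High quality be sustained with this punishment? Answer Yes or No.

Comparing payoff streams over the 6 periods until play realigns: cooperate → 45(1+δ+…+δ^5); deviate → 94 + 27(δ+…+δ^5).
Cooperation is sustained iff (45−27)(δ+…+δ^5) ≥ 94−45.
δ+…+δ^5 = 3/5·(1−(3/5)^5)/(1−3/5) = 1.3834, and (94−45)/(45−27) = 2.7222.
1.3834 < 2.7222, so cooperation is not sustainable.

No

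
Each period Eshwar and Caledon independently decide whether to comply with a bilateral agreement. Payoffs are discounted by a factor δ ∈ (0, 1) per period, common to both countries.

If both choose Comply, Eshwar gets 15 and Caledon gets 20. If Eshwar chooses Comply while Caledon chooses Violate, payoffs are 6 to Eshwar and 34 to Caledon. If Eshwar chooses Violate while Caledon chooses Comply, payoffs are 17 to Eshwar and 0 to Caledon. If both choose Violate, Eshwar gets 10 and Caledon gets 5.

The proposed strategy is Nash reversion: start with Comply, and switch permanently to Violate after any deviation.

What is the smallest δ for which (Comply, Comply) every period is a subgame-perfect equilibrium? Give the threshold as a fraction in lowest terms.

14/29

Eshwar's threshold: (17−15)/(17−10) = 2/7.
Caledon's threshold: (34−20)/(34−5) = 14/29.
2/7 < 14/29, so Caledon binds and δ* = 14/29.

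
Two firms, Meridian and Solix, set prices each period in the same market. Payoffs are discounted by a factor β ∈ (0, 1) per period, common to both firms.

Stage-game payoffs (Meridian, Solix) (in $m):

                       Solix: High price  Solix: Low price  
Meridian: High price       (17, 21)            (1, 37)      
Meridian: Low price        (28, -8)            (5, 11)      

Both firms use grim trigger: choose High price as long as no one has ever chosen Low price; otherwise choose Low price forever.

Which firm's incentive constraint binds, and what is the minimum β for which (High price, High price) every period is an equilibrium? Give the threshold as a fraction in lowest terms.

Meridian's threshold: (28−17)/(28−5) = 11/23.
Solix's threshold: (37−21)/(37−11) = 8/13.
11/23 < 8/13, so Solix binds and β* = 8/13.

Solix; β ≥ 8/13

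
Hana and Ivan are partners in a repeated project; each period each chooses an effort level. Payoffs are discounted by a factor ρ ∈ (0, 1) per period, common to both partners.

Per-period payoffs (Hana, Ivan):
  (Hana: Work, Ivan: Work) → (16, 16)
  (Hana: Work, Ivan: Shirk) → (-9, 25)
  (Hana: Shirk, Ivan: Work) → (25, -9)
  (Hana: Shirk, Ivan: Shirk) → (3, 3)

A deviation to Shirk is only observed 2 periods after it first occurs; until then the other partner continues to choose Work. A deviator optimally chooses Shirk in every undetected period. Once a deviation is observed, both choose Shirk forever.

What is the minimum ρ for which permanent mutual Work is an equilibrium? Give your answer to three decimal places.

A deviator earns 25 for 2 periods, then 3 forever; cooperating earns 16 forever. Multiplying the IC by (1−ρ):
16 ≥ 25(1−ρ^2) + 3ρ^2, so 22·ρ^2 ≥ 9 and ρ^2 ≥ 9/22.
ρ ≥ (9/22)^(1/2) ≈ 0.640.

0.640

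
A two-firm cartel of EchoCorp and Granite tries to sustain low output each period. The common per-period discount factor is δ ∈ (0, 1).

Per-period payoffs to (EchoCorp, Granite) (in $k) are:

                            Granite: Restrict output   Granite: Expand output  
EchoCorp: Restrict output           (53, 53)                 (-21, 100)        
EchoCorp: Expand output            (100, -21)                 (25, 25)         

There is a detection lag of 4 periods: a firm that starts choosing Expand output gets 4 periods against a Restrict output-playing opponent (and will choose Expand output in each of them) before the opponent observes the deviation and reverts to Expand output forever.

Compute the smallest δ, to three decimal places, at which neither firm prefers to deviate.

A deviator earns 100 for 4 periods, then 25 forever; cooperating earns 53 forever. Multiplying the IC by (1−δ):
53 ≥ 100(1−δ^4) + 25δ^4, so 75·δ^4 ≥ 47 and δ^4 ≥ 47/75.
δ ≥ (47/75)^(1/4) ≈ 0.890.

0.890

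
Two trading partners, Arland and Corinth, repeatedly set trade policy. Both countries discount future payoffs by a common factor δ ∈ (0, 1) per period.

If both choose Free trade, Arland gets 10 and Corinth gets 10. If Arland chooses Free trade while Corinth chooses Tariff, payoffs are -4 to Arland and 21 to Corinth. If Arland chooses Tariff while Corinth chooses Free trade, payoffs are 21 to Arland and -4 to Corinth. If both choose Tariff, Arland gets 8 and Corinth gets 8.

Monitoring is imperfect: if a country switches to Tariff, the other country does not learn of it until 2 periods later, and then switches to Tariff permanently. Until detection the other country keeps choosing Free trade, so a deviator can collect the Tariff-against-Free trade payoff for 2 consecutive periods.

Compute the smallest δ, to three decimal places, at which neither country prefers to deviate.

0.920

The best deviation is to choose Tariff for all 2 undetected periods, earning 21 each, then 8 forever once detected.
Deviation value: 21(1−δ^2)/(1−δ) + 8δ^2/(1−δ); cooperation value: 10/(1−δ).
IC: 10 ≥ 21(1−δ^2) + 8δ^2 = 21 − 13δ^2.
So δ^2 ≥ 11/13, giving δ ≥ (11/13)^(1/2) ≈ 0.920.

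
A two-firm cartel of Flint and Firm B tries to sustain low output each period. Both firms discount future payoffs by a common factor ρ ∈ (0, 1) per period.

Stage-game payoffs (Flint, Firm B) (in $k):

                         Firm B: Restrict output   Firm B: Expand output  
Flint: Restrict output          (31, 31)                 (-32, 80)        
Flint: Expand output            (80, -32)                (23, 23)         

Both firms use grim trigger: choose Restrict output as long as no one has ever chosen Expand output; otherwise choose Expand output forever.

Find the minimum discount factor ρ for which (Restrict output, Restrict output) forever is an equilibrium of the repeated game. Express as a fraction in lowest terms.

49/57

Cooperation forever yields 31 each period: 31/(1−ρ).
Deviating yields 80 once, then 23 forever: 80 + 23ρ/(1−ρ).
No profitable deviation requires 31/(1−ρ) ≥ 80 + 23ρ/(1−ρ).
Multiplying by (1−ρ): 31 ≥ 80(1−ρ) + 23ρ = 80 − 57ρ.
So 57ρ ≥ 49, i.e. ρ ≥ 49/57.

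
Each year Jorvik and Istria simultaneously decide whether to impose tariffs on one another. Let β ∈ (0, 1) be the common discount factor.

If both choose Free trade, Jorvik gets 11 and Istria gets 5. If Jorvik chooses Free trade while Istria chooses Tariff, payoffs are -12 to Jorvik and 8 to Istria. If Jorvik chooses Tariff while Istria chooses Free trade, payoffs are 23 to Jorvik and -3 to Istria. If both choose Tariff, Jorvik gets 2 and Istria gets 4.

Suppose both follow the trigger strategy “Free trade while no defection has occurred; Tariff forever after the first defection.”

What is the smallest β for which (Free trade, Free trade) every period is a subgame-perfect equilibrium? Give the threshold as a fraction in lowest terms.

For Jorvik: deviation gain 23−11 = 12, per-period punishment loss 11−2 = 9. IC gives β ≥ 12/21 = 4/7.
For Istria: gain 3, loss 1 per period, so β ≥ 3/4.
The tighter constraint is Istria's, so cooperation needs β ≥ 3/4.

3/4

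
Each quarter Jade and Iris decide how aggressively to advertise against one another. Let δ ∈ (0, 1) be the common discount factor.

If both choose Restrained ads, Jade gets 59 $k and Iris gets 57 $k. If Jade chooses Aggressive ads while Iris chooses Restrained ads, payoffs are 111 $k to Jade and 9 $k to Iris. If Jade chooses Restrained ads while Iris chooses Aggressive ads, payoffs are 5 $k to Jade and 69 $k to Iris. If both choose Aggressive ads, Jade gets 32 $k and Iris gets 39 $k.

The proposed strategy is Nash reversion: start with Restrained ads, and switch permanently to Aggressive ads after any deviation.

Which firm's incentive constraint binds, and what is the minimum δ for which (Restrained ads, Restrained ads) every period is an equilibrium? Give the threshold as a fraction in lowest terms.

Jade; δ ≥ 52/79

Jade's threshold: (111−59)/(111−32) = 52/79.
Iris's threshold: (69−57)/(69−39) = 2/5.
52/79 > 2/5, so Jade binds and δ* = 52/79.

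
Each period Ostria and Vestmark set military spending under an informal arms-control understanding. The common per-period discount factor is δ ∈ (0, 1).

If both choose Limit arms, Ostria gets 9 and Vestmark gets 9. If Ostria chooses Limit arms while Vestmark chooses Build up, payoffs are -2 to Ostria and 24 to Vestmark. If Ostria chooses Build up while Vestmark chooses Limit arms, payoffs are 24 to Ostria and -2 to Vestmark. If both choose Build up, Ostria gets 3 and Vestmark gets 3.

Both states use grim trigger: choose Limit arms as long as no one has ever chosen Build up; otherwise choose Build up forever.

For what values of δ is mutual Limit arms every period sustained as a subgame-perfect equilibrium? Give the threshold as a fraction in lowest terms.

Under grim trigger the critical discount factor is (T−C)/(T−P) with T = 24, C = 9, P = 3.
δ* = (24−9)/(24−3) = 15/21 = 5/7.

5/7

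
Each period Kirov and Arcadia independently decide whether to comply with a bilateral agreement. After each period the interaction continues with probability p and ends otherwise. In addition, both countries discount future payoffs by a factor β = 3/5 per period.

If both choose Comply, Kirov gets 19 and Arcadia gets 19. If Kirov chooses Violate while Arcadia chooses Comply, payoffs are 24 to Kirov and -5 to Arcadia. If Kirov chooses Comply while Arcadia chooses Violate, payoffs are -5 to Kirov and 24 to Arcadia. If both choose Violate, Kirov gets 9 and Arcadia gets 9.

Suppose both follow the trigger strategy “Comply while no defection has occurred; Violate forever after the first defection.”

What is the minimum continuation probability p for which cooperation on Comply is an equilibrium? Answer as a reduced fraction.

Expected continuation weight on next period's payoff is β·p = 3/5·p, which plays the role of the discount factor.
Cooperation requires 3/5·p ≥ (24−19)/(24−9) = 1/3, hence p ≥ 5/9.

5/9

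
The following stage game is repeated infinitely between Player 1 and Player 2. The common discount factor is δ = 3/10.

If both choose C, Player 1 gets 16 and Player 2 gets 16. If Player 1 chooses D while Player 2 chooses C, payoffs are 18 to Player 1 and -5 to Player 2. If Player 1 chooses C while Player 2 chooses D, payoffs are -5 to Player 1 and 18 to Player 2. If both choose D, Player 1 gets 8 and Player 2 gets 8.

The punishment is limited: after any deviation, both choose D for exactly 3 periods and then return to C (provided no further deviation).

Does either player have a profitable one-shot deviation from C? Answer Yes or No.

No

A one-shot deviation gives 18 now, then 8 for 3 periods, then back to 16.
Gain from deviating: (18−16) today; loss: (16−8) in each of the next 3 periods.
No-deviation condition: (16−8)(δ+…+δ^3) ≥ 18−16, i.e. δ+…+δ^3 ≥ 1/4.
At δ = 3/10: δ+…+δ^3 = 0.4170 ≥ 0.2500.
So cooperation is sustainable.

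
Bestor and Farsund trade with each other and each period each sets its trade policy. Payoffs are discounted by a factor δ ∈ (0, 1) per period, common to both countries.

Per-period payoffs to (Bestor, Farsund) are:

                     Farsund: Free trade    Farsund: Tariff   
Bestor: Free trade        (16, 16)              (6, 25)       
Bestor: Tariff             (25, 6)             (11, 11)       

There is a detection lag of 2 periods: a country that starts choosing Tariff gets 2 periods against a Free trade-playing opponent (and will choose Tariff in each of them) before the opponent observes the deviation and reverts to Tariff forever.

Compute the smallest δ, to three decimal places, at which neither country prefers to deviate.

0.802

A deviator earns 25 for 2 periods, then 11 forever; cooperating earns 16 forever. Multiplying the IC by (1−δ):
16 ≥ 25(1−δ^2) + 11δ^2, so 14·δ^2 ≥ 9 and δ^2 ≥ 9/14.
δ ≥ (9/14)^(1/2) ≈ 0.802.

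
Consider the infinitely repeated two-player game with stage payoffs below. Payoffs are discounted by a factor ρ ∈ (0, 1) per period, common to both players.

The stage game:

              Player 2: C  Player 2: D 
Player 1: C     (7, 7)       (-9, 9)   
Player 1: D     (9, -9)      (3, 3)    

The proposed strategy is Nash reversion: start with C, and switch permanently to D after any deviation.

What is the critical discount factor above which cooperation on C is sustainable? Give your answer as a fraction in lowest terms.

Cooperation forever yields 7 each period: 7/(1−ρ).
Deviating yields 9 once, then 3 forever: 9 + 3ρ/(1−ρ).
No profitable deviation requires 7/(1−ρ) ≥ 9 + 3ρ/(1−ρ).
Multiplying by (1−ρ): 7 ≥ 9(1−ρ) + 3ρ = 9 − 6ρ.
So 6ρ ≥ 2, i.e. ρ ≥ 2/6 = 1/3.

1/3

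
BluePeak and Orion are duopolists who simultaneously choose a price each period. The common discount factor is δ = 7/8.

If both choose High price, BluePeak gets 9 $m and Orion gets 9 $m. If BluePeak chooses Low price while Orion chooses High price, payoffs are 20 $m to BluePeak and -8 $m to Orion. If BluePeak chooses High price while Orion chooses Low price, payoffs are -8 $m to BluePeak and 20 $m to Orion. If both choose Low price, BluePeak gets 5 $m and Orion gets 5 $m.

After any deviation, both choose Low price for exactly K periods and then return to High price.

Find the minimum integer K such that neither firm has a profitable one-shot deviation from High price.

4

Need Σ_{k=1}^{K} δ^k ≥ (20−9)/(9−5) = 2.7500 at δ = 7/8.
At K = 3 the sum is 2.3105 < 2.7500; at K = 4 it is 2.8967 ≥ 2.7500.
So the minimum punishment length is K = 4.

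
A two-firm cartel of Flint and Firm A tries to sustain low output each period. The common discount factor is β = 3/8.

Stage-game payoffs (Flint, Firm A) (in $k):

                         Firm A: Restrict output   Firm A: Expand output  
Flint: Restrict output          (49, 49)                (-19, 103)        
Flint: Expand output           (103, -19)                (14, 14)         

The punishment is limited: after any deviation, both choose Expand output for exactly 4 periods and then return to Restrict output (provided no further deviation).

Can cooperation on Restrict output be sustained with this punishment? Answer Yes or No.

No

IC: β+…+β^4 ≥ (103−49)/(49−14) = 54/35.
At β = 3/8: partial sum = 0.5881 < 1.5429. Cooperation not sustainable.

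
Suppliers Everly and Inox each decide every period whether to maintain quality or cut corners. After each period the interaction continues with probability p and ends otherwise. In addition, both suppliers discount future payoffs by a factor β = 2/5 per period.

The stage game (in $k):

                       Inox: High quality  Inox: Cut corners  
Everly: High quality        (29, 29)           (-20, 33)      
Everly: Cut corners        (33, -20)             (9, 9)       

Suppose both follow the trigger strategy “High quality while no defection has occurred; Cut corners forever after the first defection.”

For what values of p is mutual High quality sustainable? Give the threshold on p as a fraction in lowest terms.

With continuation probability p and discount β, the effective per-period discount factor is βp.
Grim-trigger IC: βp ≥ (33−29)/(33−9) = 1/6.
So p ≥ (1/6)/(2/5) = 5/12.

5/12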